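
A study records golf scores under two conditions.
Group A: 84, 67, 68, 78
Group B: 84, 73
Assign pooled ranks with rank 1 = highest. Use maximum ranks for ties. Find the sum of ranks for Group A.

Sorted (descending): 84, 84, 78, 73, 68, 67
The 2 values of 84 occupy positions 1–2 → each gets rank 2.
Group A values → pooled ranks: 84→2, 67→6, 68→5, 78→3
Rank sum = 2 + 6 + 5 + 3 = 16

16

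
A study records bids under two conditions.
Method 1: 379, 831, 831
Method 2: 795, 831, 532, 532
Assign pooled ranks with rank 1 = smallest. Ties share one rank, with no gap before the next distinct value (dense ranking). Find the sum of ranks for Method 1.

Sorted (ascending): 379, 532, 532, 795, 831, 831, 831
The 2 values of 532 share dense rank 2.
The 3 values of 831 share dense rank 4.
Remaining distinct values take the next consecutive integers.
Method 1 values → pooled ranks: 379→1, 831→4, 831→4
Rank sum = 1 + 4 + 4 = 9

9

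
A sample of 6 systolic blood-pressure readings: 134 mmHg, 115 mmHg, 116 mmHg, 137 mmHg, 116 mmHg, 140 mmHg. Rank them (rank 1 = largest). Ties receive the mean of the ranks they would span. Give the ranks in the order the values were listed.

Sorted (descending): 140, 137, 134, 116, 116, 115
The 2 values of 116 occupy positions 4–5 → average rank (4+5)/2 = 4.5.

3, 6, 4.5, 2, 4.5, 1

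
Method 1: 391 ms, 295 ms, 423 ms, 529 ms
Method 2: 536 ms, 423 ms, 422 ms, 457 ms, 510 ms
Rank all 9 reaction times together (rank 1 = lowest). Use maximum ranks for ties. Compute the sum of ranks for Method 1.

16

Sorted (ascending): 295, 391, 422, 423, 423, 457, 510, 529, 536
The 2 values of 423 occupy positions 4–5 → each gets rank 5.
Method 1 values → pooled ranks: 391→2, 295→1, 423→5, 529→8
Rank sum = 2 + 1 + 5 + 8 = 16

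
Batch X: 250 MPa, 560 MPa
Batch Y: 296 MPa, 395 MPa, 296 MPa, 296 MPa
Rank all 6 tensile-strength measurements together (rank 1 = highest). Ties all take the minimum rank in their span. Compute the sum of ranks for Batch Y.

Sorted (descending): 560, 395, 296, 296, 296, 250
The 3 values of 296 occupy positions 3–5 → each gets rank 3.
Batch Y values → pooled ranks: 296→3, 395→2, 296→3, 296→3
Rank sum = 3 + 2 + 3 + 3 = 11

11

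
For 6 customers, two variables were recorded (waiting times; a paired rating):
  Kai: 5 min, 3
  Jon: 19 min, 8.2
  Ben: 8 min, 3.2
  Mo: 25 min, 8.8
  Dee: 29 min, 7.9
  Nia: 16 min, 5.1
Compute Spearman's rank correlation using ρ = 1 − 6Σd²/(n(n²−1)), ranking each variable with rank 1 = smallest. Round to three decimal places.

0.829

Ranks of variable 1: 1, 4, 2, 5, 6, 3
Ranks of variable 2: 1, 5, 2, 6, 4, 3
d = r₁ − r₂: 0, -1, 0, -1, 2, 0
d²: 0, 1, 0, 1, 4, 0; Σd² = 6
ρ = 1 − 6·6/(6·35) = 1 − 36/210 = 0.829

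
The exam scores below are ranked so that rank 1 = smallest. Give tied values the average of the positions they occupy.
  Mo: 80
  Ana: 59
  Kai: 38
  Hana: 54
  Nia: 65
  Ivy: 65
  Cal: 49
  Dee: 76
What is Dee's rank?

7

Sorted (ascending): 38, 49, 54, 59, 65, 65, 76, 80
The 2 values of 65 occupy positions 5–6 → average rank (5+6)/2 = 5.5.
Dee has value 76 → rank 7.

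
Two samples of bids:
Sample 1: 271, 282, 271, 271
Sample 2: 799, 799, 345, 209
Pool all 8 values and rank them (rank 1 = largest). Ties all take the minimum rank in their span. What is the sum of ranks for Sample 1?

Sorted (descending): 799, 799, 345, 282, 271, 271, 271, 209
The 2 values of 799 occupy positions 1–2 → each gets rank 1.
The 3 values of 271 occupy positions 5–7 → each gets rank 5.
Sample 1 values → pooled ranks: 271→5, 282→4, 271→5, 271→5
Rank sum = 5 + 4 + 5 + 5 = 19

19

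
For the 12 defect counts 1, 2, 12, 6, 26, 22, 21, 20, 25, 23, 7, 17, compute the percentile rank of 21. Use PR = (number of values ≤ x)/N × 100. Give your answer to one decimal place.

66.7

N = 12.
Strictly below 21: 7. Equal to 21: 1.
PR = 8/12 × 100 = 66.7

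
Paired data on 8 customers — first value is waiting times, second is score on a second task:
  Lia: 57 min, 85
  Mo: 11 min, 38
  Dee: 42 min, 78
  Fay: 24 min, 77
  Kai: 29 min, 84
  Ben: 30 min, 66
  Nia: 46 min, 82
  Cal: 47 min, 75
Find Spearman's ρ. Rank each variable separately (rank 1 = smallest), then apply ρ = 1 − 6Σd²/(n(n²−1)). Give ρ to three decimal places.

0.524

Ranks of variable 1: 8, 1, 5, 2, 3, 4, 6, 7
Ranks of variable 2: 8, 1, 5, 4, 7, 2, 6, 3
d = r₁ − r₂: 0, 0, 0, -2, -4, 2, 0, 4
d²: 0, 0, 0, 4, 16, 4, 0, 16; Σd² = 40
ρ = 1 − 6·40/(8·63) = 1 − 240/504 = 0.524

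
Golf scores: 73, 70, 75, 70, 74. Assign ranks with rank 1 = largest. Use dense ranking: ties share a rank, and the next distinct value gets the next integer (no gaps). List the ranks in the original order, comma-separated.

Sorted (descending): 75, 74, 73, 70, 70
The 2 values of 70 share dense rank 4.
Remaining distinct values take the next consecutive integers.

3, 4, 1, 4, 2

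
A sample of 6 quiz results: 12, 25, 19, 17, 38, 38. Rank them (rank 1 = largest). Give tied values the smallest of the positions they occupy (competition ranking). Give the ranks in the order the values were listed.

6, 3, 4, 5, 1, 1

Sorted (descending): 38, 38, 25, 19, 17, 12
The 2 values of 38 occupy positions 1–2 → each gets rank 1.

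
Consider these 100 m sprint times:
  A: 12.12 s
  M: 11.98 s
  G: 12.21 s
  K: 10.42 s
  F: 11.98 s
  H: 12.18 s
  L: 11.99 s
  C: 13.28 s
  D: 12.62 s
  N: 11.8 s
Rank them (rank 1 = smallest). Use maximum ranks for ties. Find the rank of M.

4

Sorted (ascending): 10.42, 11.8, 11.98, 11.98, 11.99, 12.12, 12.18, 12.21, 12.62, 13.28
The 2 values of 11.98 occupy positions 3–4 → each gets rank 4.
M has value 11.98 s → rank 4.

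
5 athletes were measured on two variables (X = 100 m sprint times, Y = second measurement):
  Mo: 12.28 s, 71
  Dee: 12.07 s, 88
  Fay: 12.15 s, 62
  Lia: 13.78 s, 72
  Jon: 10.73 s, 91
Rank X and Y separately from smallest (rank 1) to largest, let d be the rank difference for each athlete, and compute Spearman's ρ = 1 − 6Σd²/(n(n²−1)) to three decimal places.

Ranks of variable 1: 4, 2, 3, 5, 1
Ranks of variable 2: 2, 4, 1, 3, 5
d = r₁ − r₂: 2, -2, 2, 2, -4
d²: 4, 4, 4, 4, 16; Σd² = 32
ρ = 1 − 6·32/(5·24) = 1 − 192/120 = -0.600

-0.600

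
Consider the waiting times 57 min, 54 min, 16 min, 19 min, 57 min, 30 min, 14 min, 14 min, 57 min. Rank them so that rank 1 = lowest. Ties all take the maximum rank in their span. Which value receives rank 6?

54

Sorted (ascending): 14, 14, 16, 19, 30, 54, 57, 57, 57
The 2 values of 14 occupy positions 1–2 → each gets rank 2.
The 3 values of 57 occupy positions 7–9 → each gets rank 9.
Rank 6 → value 54.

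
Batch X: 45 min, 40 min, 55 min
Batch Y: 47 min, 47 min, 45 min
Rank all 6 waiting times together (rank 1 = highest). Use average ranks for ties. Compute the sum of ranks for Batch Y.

9.5

Sorted (descending): 55, 47, 47, 45, 45, 40
The 2 values of 47 occupy positions 2–3 → average rank (2+3)/2 = 2.5.
The 2 values of 45 occupy positions 4–5 → average rank (4+5)/2 = 4.5.
Batch Y values → pooled ranks: 47→2.5, 47→2.5, 45→4.5
Rank sum = 2.5 + 2.5 + 4.5 = 9.5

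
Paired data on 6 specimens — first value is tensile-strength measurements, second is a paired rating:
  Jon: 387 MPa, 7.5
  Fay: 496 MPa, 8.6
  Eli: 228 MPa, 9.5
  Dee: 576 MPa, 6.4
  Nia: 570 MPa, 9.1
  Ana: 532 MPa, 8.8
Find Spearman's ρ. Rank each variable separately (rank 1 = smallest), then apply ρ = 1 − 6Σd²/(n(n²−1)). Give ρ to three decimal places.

-0.429

Ranks of variable 1: 2, 3, 1, 6, 5, 4
Ranks of variable 2: 2, 3, 6, 1, 5, 4
d = r₁ − r₂: 0, 0, -5, 5, 0, 0
d²: 0, 0, 25, 25, 0, 0; Σd² = 50
ρ = 1 − 6·50/(6·35) = 1 − 300/210 = -0.429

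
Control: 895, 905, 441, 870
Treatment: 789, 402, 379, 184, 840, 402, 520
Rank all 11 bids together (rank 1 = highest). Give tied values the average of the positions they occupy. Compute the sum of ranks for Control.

13

Sorted (descending): 905, 895, 870, 840, 789, 520, 441, 402, 402, 379, 184
The 2 values of 402 occupy positions 8–9 → average rank (8+9)/2 = 8.5.
Control values → pooled ranks: 895→2, 905→1, 441→7, 870→3
Rank sum = 2 + 1 + 7 + 3 = 13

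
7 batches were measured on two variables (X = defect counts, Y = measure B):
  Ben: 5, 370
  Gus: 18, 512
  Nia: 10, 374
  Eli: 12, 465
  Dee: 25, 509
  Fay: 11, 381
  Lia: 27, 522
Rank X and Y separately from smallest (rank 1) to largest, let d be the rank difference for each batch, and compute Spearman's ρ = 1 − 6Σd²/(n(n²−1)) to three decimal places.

0.964

Ranks of variable 1: 1, 5, 2, 4, 6, 3, 7
Ranks of variable 2: 1, 6, 2, 4, 5, 3, 7
d = r₁ − r₂: 0, -1, 0, 0, 1, 0, 0
d²: 0, 1, 0, 0, 1, 0, 0; Σd² = 2
ρ = 1 − 6·2/(7·48) = 1 − 12/336 = 0.964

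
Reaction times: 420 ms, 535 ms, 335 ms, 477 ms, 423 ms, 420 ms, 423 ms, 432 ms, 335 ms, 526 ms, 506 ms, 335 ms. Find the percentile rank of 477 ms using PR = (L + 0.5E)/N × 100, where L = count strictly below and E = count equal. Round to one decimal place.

70.8

N = 12.
Strictly below 477: 8. Equal to 477: 1.
PR = (8 + 0.5·1)/12 × 100 = 70.8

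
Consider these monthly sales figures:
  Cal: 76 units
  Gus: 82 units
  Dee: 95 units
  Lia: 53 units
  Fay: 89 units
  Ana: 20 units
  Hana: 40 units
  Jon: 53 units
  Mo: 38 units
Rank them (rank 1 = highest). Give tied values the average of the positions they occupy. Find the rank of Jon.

Sorted (descending): 95, 89, 82, 76, 53, 53, 40, 38, 20
The 2 values of 53 occupy positions 5–6 → average rank (5+6)/2 = 5.5.
Jon has value 53 units → rank 5.5.

5.5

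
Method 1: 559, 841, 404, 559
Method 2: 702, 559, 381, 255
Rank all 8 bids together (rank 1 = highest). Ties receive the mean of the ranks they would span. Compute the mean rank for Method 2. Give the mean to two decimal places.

Sorted (descending): 841, 702, 559, 559, 559, 404, 381, 255
The 3 values of 559 occupy positions 3–5 → average rank 4.
Method 2 values → pooled ranks: 702→2, 559→4, 381→7, 255→8
Mean rank = (2 + 4 + 7 + 8) / 4 = 5.25

5.25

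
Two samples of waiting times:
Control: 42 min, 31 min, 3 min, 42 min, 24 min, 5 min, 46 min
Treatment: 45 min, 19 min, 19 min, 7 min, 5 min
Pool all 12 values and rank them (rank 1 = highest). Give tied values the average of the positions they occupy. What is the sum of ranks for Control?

41.5

Sorted (descending): 46, 45, 42, 42, 31, 24, 19, 19, 7, 5, 5, 3
The 2 values of 42 occupy positions 3–4 → average rank (3+4)/2 = 3.5.
The 2 values of 19 occupy positions 7–8 → average rank (7+8)/2 = 7.5.
The 2 values of 5 occupy positions 10–11 → average rank (10+11)/2 = 10.5.
Control values → pooled ranks: 42→3.5, 31→5, 3→12, 42→3.5, 24→6, 5→10.5, 46→1
Rank sum = 3.5 + 5 + 12 + 3.5 + 6 + 10.5 + 1 = 41.5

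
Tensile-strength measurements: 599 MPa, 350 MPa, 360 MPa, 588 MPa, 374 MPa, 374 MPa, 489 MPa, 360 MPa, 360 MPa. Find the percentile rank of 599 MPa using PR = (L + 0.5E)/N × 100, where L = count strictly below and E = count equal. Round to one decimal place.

94.4

N = 9.
Strictly below 599: 8. Equal to 599: 1.
PR = (8 + 0.5·1)/9 × 100 = 94.4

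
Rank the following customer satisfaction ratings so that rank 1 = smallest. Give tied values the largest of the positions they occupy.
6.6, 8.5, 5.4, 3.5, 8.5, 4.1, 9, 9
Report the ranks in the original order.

4, 6, 3, 1, 6, 2, 8, 8

Sorted (ascending): 3.5, 4.1, 5.4, 6.6, 8.5, 8.5, 9, 9
The 2 values of 8.5 occupy positions 5–6 → each gets rank 6.
The 2 values of 9 occupy positions 7–8 → each gets rank 8.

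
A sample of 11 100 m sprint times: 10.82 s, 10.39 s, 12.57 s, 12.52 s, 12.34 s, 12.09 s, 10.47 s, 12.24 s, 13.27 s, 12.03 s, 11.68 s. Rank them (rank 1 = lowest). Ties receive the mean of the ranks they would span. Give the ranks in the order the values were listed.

3, 1, 10, 9, 8, 6, 2, 7, 11, 5, 4

Sorted (ascending): 10.39, 10.47, 10.82, 11.68, 12.03, 12.09, 12.24, 12.34, 12.52, 12.57, 13.27
No ties — each value takes its position as its rank.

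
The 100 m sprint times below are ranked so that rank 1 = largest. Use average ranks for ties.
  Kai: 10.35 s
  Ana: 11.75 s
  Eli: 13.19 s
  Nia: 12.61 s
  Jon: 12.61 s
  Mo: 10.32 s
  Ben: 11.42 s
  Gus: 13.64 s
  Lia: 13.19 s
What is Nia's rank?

Sorted (descending): 13.64, 13.19, 13.19, 12.61, 12.61, 11.75, 11.42, 10.35, 10.32
The 2 values of 13.19 occupy positions 2–3 → average rank (2+3)/2 = 2.5.
The 2 values of 12.61 occupy positions 4–5 → average rank (4+5)/2 = 4.5.
Nia has value 12.61 s → rank 4.5.

4.5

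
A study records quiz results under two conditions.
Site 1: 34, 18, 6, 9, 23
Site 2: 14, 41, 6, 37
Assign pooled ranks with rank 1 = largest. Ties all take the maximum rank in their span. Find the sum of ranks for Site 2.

Sorted (descending): 41, 37, 34, 23, 18, 14, 9, 6, 6
The 2 values of 6 occupy positions 8–9 → each gets rank 9.
Site 2 values → pooled ranks: 14→6, 41→1, 6→9, 37→2
Rank sum = 6 + 1 + 9 + 2 = 18

18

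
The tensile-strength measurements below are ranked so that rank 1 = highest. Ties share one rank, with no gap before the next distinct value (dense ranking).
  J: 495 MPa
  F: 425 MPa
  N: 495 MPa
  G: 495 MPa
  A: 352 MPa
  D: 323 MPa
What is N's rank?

Sorted (descending): 495, 495, 495, 425, 352, 323
The 3 values of 495 share dense rank 1.
Remaining distinct values take the next consecutive integers.
N has value 495 MPa → rank 1.

1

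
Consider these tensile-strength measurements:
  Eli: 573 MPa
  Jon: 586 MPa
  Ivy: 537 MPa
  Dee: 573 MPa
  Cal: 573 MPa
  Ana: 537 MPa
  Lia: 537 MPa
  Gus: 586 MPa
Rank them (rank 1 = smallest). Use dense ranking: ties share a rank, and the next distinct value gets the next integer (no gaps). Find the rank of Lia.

Sorted (ascending): 537, 537, 537, 573, 573, 573, 586, 586
The 3 values of 537 share dense rank 1.
The 3 values of 573 share dense rank 2.
The 2 values of 586 share dense rank 3.
Lia has value 537 MPa → rank 1.

1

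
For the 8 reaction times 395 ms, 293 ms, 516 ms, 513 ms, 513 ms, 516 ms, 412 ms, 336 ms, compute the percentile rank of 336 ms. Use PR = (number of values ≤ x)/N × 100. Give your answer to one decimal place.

25.0

N = 8.
Strictly below 336: 1. Equal to 336: 1.
PR = 2/8 × 100 = 25.0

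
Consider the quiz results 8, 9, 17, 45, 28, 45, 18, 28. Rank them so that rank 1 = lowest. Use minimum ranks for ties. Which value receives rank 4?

18

Sorted (ascending): 8, 9, 17, 18, 28, 28, 45, 45
The 2 values of 28 occupy positions 5–6 → each gets rank 5.
The 2 values of 45 occupy positions 7–8 → each gets rank 7.
Rank 4 → value 18.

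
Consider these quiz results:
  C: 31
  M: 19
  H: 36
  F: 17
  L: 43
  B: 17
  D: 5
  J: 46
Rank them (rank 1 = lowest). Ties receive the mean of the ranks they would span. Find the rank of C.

Sorted (ascending): 5, 17, 17, 19, 31, 36, 43, 46
The 2 values of 17 occupy positions 2–3 → average rank (2+3)/2 = 2.5.
C has value 31 → rank 5.

5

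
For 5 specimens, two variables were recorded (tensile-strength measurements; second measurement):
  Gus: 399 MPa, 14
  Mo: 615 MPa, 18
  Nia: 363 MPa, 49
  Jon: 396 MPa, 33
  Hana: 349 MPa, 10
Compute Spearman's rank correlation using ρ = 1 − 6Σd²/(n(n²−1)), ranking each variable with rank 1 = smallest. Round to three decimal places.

Ranks of variable 1: 4, 5, 2, 3, 1
Ranks of variable 2: 2, 3, 5, 4, 1
d = r₁ − r₂: 2, 2, -3, -1, 0
d²: 4, 4, 9, 1, 0; Σd² = 18
ρ = 1 − 6·18/(5·24) = 1 − 108/120 = 0.100

0.100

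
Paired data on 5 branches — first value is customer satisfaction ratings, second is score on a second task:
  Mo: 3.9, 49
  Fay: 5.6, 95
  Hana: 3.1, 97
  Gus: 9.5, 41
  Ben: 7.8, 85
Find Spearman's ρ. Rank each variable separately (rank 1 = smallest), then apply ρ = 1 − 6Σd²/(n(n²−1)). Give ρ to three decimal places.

Ranks of variable 1: 2, 3, 1, 5, 4
Ranks of variable 2: 2, 4, 5, 1, 3
d = r₁ − r₂: 0, -1, -4, 4, 1
d²: 0, 1, 16, 16, 1; Σd² = 34
ρ = 1 − 6·34/(5·24) = 1 − 204/120 = -0.700

-0.700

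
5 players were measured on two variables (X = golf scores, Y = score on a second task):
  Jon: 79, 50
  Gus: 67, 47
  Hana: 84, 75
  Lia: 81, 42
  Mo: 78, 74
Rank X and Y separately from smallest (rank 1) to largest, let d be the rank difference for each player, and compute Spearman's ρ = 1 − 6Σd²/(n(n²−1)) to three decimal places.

Ranks of variable 1: 3, 1, 5, 4, 2
Ranks of variable 2: 3, 2, 5, 1, 4
d = r₁ − r₂: 0, -1, 0, 3, -2
d²: 0, 1, 0, 9, 4; Σd² = 14
ρ = 1 − 6·14/(5·24) = 1 − 84/120 = 0.300

0.300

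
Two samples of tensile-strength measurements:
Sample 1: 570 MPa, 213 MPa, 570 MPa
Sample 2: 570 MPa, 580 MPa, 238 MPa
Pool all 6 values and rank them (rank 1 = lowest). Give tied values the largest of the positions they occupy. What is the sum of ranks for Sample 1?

11

Sorted (ascending): 213, 238, 570, 570, 570, 580
The 3 values of 570 occupy positions 3–5 → each gets rank 5.
Sample 1 values → pooled ranks: 570→5, 213→1, 570→5
Rank sum = 5 + 1 + 5 = 11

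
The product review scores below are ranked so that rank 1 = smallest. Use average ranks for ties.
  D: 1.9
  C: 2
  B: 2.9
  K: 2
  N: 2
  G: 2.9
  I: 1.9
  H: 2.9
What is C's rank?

4

Sorted (ascending): 1.9, 1.9, 2, 2, 2, 2.9, 2.9, 2.9
The 2 values of 1.9 occupy positions 1–2 → average rank (1+2)/2 = 1.5.
The 3 values of 2 occupy positions 3–5 → average rank 4.
The 3 values of 2.9 occupy positions 6–8 → average rank 7.
C has value 2 → rank 4.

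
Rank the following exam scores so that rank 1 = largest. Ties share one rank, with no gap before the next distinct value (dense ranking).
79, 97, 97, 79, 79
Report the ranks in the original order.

2, 1, 1, 2, 2

Sorted (descending): 97, 97, 79, 79, 79
The 2 values of 97 share dense rank 1.
The 3 values of 79 share dense rank 2.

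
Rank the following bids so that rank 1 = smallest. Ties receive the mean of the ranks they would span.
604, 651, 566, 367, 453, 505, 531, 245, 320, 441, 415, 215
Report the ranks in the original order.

Sorted (ascending): 215, 245, 320, 367, 415, 441, 453, 505, 531, 566, 604, 651
No ties — each value takes its position as its rank.

11, 12, 10, 4, 7, 8, 9, 2, 3, 6, 5, 1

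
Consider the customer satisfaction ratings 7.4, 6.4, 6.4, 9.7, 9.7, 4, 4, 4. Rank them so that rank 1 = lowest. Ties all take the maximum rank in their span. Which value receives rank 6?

Sorted (ascending): 4, 4, 4, 6.4, 6.4, 7.4, 9.7, 9.7
The 3 values of 4 occupy positions 1–3 → each gets rank 3.
The 2 values of 6.4 occupy positions 4–5 → each gets rank 5.
The 2 values of 9.7 occupy positions 7–8 → each gets rank 8.
Rank 6 → value 7.4.

7.4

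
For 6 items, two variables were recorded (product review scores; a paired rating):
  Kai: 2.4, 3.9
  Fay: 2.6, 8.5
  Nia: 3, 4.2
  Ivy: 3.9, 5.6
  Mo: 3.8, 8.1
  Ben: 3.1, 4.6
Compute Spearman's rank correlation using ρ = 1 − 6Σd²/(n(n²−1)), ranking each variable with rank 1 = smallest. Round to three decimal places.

Ranks of variable 1: 1, 2, 3, 6, 5, 4
Ranks of variable 2: 1, 6, 2, 4, 5, 3
d = r₁ − r₂: 0, -4, 1, 2, 0, 1
d²: 0, 16, 1, 4, 0, 1; Σd² = 22
ρ = 1 − 6·22/(6·35) = 1 − 132/210 = 0.371

0.371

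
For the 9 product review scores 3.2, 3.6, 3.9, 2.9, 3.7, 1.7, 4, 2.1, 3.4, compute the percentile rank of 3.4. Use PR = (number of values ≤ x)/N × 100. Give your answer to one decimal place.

N = 9.
Strictly below 3.4: 4. Equal to 3.4: 1.
PR = 5/9 × 100 = 55.6

55.6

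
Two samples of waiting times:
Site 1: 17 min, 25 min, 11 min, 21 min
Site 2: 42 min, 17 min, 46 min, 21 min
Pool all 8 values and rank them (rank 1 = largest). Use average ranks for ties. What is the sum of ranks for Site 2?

14

Sorted (descending): 46, 42, 25, 21, 21, 17, 17, 11
The 2 values of 21 occupy positions 4–5 → average rank (4+5)/2 = 4.5.
The 2 values of 17 occupy positions 6–7 → average rank (6+7)/2 = 6.5.
Site 2 values → pooled ranks: 42→2, 17→6.5, 46→1, 21→4.5
Rank sum = 2 + 6.5 + 1 + 4.5 = 14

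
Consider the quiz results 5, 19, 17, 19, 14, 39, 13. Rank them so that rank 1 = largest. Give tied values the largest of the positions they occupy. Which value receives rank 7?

Sorted (descending): 39, 19, 19, 17, 14, 13, 5
The 2 values of 19 occupy positions 2–3 → each gets rank 3.
Rank 7 → value 5.

5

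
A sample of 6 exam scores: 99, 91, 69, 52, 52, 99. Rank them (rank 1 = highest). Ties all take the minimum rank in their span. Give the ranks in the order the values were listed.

Sorted (descending): 99, 99, 91, 69, 52, 52
The 2 values of 99 occupy positions 1–2 → each gets rank 1.
The 2 values of 52 occupy positions 5–6 → each gets rank 5.

1, 3, 4, 5, 5, 1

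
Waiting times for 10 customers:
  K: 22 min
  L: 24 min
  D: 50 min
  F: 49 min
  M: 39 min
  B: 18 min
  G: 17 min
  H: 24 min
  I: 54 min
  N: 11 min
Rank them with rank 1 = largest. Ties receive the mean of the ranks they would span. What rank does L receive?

5.5

Sorted (descending): 54, 50, 49, 39, 24, 24, 22, 18, 17, 11
The 2 values of 24 occupy positions 5–6 → average rank (5+6)/2 = 5.5.
L has value 24 min → rank 5.5.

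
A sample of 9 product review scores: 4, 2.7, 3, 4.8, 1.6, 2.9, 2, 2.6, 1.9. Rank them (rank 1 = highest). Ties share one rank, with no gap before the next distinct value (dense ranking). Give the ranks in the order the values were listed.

2, 5, 3, 1, 9, 4, 7, 6, 8

Sorted (descending): 4.8, 4, 3, 2.9, 2.7, 2.6, 2, 1.9, 1.6
No ties — each value takes its position as its rank.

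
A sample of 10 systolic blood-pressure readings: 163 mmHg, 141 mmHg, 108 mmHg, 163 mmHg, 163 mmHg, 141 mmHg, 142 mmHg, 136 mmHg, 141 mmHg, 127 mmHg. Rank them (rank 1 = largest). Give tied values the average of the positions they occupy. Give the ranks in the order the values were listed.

Sorted (descending): 163, 163, 163, 142, 141, 141, 141, 136, 127, 108
The 3 values of 163 occupy positions 1–3 → average rank 2.
The 3 values of 141 occupy positions 5–7 → average rank 6.

2, 6, 10, 2, 2, 6, 4, 8, 6, 9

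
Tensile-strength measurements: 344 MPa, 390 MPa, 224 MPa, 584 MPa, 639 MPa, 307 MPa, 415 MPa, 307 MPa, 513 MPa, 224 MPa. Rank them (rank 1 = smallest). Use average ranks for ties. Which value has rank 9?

Sorted (ascending): 224, 224, 307, 307, 344, 390, 415, 513, 584, 639
The 2 values of 224 occupy positions 1–2 → average rank (1+2)/2 = 1.5.
The 2 values of 307 occupy positions 3–4 → average rank (3+4)/2 = 3.5.
Rank 9 → value 584.

584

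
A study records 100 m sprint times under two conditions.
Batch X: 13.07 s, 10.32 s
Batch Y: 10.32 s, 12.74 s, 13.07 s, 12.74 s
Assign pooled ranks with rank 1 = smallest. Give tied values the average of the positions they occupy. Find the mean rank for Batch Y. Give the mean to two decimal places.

3.50

Sorted (ascending): 10.32, 10.32, 12.74, 12.74, 13.07, 13.07
The 2 values of 10.32 occupy positions 1–2 → average rank (1+2)/2 = 1.5.
The 2 values of 12.74 occupy positions 3–4 → average rank (3+4)/2 = 3.5.
The 2 values of 13.07 occupy positions 5–6 → average rank (5+6)/2 = 5.5.
Batch Y values → pooled ranks: 10.32→1.5, 12.74→3.5, 13.07→5.5, 12.74→3.5
Mean rank = (1.5 + 3.5 + 5.5 + 3.5) / 4 = 3.50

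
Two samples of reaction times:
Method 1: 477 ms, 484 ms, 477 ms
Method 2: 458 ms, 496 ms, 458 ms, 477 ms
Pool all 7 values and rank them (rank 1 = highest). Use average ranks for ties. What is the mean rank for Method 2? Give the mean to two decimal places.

Sorted (descending): 496, 484, 477, 477, 477, 458, 458
The 3 values of 477 occupy positions 3–5 → average rank 4.
The 2 values of 458 occupy positions 6–7 → average rank (6+7)/2 = 6.5.
Method 2 values → pooled ranks: 458→6.5, 496→1, 458→6.5, 477→4
Mean rank = (6.5 + 1 + 6.5 + 4) / 4 = 4.50

4.50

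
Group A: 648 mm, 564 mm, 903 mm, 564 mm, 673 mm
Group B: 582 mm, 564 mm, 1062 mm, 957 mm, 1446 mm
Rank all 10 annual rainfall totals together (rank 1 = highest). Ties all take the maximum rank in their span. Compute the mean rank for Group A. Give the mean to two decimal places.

Sorted (descending): 1446, 1062, 957, 903, 673, 648, 582, 564, 564, 564
The 3 values of 564 occupy positions 8–10 → each gets rank 10.
Group A values → pooled ranks: 648→6, 564→10, 903→4, 564→10, 673→5
Mean rank = (6 + 10 + 4 + 10 + 5) / 5 = 7.00

7.00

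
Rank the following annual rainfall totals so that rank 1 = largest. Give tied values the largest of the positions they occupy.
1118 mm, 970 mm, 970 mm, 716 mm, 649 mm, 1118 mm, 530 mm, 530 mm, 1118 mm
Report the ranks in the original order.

Sorted (descending): 1118, 1118, 1118, 970, 970, 716, 649, 530, 530
The 3 values of 1118 occupy positions 1–3 → each gets rank 3.
The 2 values of 970 occupy positions 4–5 → each gets rank 5.
The 2 values of 530 occupy positions 8–9 → each gets rank 9.

3, 5, 5, 6, 7, 3, 9, 9, 3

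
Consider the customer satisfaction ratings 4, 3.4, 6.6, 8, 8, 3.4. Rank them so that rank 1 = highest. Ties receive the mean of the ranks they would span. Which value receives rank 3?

6.6

Sorted (descending): 8, 8, 6.6, 4, 3.4, 3.4
The 2 values of 8 occupy positions 1–2 → average rank (1+2)/2 = 1.5.
The 2 values of 3.4 occupy positions 5–6 → average rank (5+6)/2 = 5.5.
Rank 3 → value 6.6.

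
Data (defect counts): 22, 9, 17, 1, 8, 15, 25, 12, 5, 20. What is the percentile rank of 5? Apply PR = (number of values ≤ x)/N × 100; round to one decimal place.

20.0

N = 10.
Strictly below 5: 1. Equal to 5: 1.
PR = 2/10 × 100 = 20.0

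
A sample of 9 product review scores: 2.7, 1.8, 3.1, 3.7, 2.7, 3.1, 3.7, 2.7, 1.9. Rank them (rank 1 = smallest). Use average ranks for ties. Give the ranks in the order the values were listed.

Sorted (ascending): 1.8, 1.9, 2.7, 2.7, 2.7, 3.1, 3.1, 3.7, 3.7
The 3 values of 2.7 occupy positions 3–5 → average rank 4.
The 2 values of 3.1 occupy positions 6–7 → average rank (6+7)/2 = 6.5.
The 2 values of 3.7 occupy positions 8–9 → average rank (8+9)/2 = 8.5.

4, 1, 6.5, 8.5, 4, 6.5, 8.5, 4, 2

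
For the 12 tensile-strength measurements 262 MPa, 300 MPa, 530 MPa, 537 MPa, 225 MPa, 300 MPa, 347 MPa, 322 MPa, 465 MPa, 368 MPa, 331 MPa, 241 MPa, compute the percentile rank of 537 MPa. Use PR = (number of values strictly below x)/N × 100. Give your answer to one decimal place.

N = 12.
Strictly below 537: 11. Equal to 537: 1.
PR = 11/12 × 100 = 91.7

91.7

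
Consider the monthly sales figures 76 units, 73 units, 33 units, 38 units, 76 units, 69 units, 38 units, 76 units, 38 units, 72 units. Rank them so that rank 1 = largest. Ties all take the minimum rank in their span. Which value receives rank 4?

73

Sorted (descending): 76, 76, 76, 73, 72, 69, 38, 38, 38, 33
The 3 values of 76 occupy positions 1–3 → each gets rank 1.
The 3 values of 38 occupy positions 7–9 → each gets rank 7.
Rank 4 → value 73.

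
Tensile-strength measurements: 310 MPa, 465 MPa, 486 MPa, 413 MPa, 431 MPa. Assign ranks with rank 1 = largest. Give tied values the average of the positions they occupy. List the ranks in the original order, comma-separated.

Sorted (descending): 486, 465, 431, 413, 310
No ties — each value takes its position as its rank.

5, 2, 1, 4, 3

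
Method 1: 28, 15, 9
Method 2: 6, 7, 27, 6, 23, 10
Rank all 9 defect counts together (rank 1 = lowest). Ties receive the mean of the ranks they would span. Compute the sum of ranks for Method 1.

Sorted (ascending): 6, 6, 7, 9, 10, 15, 23, 27, 28
The 2 values of 6 occupy positions 1–2 → average rank (1+2)/2 = 1.5.
Method 1 values → pooled ranks: 28→9, 15→6, 9→4
Rank sum = 9 + 6 + 4 = 19

19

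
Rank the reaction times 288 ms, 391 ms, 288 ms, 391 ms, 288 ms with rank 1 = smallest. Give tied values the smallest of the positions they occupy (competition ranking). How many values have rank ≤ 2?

Sorted (ascending): 288, 288, 288, 391, 391
The 3 values of 288 occupy positions 1–3 → each gets rank 1.
The 2 values of 391 occupy positions 4–5 → each gets rank 4.
Ranks ≤ 2: {1, 1, 1} → 3 values.

3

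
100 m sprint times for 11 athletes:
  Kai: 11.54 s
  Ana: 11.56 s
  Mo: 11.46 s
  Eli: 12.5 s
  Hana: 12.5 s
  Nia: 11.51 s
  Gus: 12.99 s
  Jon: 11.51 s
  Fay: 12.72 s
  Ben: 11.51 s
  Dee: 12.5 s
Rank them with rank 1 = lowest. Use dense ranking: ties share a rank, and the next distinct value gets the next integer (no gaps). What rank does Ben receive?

2

Sorted (ascending): 11.46, 11.51, 11.51, 11.51, 11.54, 11.56, 12.5, 12.5, 12.5, 12.72, 12.99
The 3 values of 11.51 share dense rank 2.
The 3 values of 12.5 share dense rank 5.
Remaining distinct values take the next consecutive integers.
Ben has value 11.51 s → rank 2.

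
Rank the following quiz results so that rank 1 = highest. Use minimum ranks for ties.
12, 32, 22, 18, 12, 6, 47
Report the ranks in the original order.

Sorted (descending): 47, 32, 22, 18, 12, 12, 6
The 2 values of 12 occupy positions 5–6 → each gets rank 5.

5, 2, 3, 4, 5, 7, 1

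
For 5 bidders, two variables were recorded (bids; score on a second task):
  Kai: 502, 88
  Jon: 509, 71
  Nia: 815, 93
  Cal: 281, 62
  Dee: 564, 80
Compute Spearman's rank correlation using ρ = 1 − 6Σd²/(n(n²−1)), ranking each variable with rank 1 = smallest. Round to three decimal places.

Ranks of variable 1: 2, 3, 5, 1, 4
Ranks of variable 2: 4, 2, 5, 1, 3
d = r₁ − r₂: -2, 1, 0, 0, 1
d²: 4, 1, 0, 0, 1; Σd² = 6
ρ = 1 − 6·6/(5·24) = 1 − 36/120 = 0.700

0.700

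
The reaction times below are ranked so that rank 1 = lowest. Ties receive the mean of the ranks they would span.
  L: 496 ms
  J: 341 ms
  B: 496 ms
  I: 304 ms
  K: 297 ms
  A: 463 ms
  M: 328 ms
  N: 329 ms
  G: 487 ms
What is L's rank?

8.5

Sorted (ascending): 297, 304, 328, 329, 341, 463, 487, 496, 496
The 2 values of 496 occupy positions 8–9 → average rank (8+9)/2 = 8.5.
L has value 496 ms → rank 8.5.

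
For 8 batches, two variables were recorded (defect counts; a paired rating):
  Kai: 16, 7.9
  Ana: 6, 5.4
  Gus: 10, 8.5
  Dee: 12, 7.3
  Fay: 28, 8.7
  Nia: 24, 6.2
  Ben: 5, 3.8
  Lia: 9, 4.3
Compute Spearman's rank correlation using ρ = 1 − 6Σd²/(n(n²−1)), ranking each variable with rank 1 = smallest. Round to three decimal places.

Ranks of variable 1: 6, 2, 4, 5, 8, 7, 1, 3
Ranks of variable 2: 6, 3, 7, 5, 8, 4, 1, 2
d = r₁ − r₂: 0, -1, -3, 0, 0, 3, 0, 1
d²: 0, 1, 9, 0, 0, 9, 0, 1; Σd² = 20
ρ = 1 − 6·20/(8·63) = 1 − 120/504 = 0.762

0.762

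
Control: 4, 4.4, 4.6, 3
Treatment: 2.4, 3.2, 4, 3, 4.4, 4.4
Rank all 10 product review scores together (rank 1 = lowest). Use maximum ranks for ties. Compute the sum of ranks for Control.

Sorted (ascending): 2.4, 3, 3, 3.2, 4, 4, 4.4, 4.4, 4.4, 4.6
The 2 values of 3 occupy positions 2–3 → each gets rank 3.
The 2 values of 4 occupy positions 5–6 → each gets rank 6.
The 3 values of 4.4 occupy positions 7–9 → each gets rank 9.
Control values → pooled ranks: 4→6, 4.4→9, 4.6→10, 3→3
Rank sum = 6 + 9 + 10 + 3 = 28

28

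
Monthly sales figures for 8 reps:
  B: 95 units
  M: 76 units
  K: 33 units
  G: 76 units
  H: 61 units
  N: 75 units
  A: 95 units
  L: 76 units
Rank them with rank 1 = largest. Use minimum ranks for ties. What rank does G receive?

Sorted (descending): 95, 95, 76, 76, 76, 75, 61, 33
The 2 values of 95 occupy positions 1–2 → each gets rank 1.
The 3 values of 76 occupy positions 3–5 → each gets rank 3.
G has value 76 units → rank 3.

3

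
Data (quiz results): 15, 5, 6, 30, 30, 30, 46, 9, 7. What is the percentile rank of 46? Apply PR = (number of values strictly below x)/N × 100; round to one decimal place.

88.9

N = 9.
Strictly below 46: 8. Equal to 46: 1.
PR = 8/9 × 100 = 88.9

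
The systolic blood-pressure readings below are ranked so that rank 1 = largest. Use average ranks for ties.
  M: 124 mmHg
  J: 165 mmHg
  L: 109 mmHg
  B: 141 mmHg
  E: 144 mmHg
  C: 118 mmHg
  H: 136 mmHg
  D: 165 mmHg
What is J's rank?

Sorted (descending): 165, 165, 144, 141, 136, 124, 118, 109
The 2 values of 165 occupy positions 1–2 → average rank (1+2)/2 = 1.5.
J has value 165 mmHg → rank 1.5.

1.5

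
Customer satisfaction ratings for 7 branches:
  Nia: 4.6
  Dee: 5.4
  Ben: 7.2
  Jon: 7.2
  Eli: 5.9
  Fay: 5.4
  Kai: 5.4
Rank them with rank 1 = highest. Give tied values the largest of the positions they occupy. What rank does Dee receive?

6

Sorted (descending): 7.2, 7.2, 5.9, 5.4, 5.4, 5.4, 4.6
The 2 values of 7.2 occupy positions 1–2 → each gets rank 2.
The 3 values of 5.4 occupy positions 4–6 → each gets rank 6.
Dee has value 5.4 → rank 6.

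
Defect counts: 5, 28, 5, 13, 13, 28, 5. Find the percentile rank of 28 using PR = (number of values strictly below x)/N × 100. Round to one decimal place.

71.4

N = 7.
Strictly below 28: 5. Equal to 28: 2.
PR = 5/7 × 100 = 71.4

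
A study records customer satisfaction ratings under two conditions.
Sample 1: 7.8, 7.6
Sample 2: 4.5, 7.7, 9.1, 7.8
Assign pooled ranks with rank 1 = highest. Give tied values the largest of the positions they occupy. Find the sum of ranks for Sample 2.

14

Sorted (descending): 9.1, 7.8, 7.8, 7.7, 7.6, 4.5
The 2 values of 7.8 occupy positions 2–3 → each gets rank 3.
Sample 2 values → pooled ranks: 4.5→6, 7.7→4, 9.1→1, 7.8→3
Rank sum = 6 + 4 + 1 + 3 = 14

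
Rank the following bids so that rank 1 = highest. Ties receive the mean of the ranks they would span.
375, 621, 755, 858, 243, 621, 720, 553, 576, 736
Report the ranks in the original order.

Sorted (descending): 858, 755, 736, 720, 621, 621, 576, 553, 375, 243
The 2 values of 621 occupy positions 5–6 → average rank (5+6)/2 = 5.5.

9, 5.5, 2, 1, 10, 5.5, 4, 8, 7, 3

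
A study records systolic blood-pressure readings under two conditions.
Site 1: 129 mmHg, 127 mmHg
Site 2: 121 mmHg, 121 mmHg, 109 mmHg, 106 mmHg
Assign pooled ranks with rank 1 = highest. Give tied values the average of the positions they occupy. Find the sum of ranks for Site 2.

18

Sorted (descending): 129, 127, 121, 121, 109, 106
The 2 values of 121 occupy positions 3–4 → average rank (3+4)/2 = 3.5.
Site 2 values → pooled ranks: 121→3.5, 121→3.5, 109→5, 106→6
Rank sum = 3.5 + 3.5 + 5 + 6 = 18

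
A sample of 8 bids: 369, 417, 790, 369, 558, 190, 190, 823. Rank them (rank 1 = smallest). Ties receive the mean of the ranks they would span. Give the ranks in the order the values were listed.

Sorted (ascending): 190, 190, 369, 369, 417, 558, 790, 823
The 2 values of 190 occupy positions 1–2 → average rank (1+2)/2 = 1.5.
The 2 values of 369 occupy positions 3–4 → average rank (3+4)/2 = 3.5.

3.5, 5, 7, 3.5, 6, 1.5, 1.5, 8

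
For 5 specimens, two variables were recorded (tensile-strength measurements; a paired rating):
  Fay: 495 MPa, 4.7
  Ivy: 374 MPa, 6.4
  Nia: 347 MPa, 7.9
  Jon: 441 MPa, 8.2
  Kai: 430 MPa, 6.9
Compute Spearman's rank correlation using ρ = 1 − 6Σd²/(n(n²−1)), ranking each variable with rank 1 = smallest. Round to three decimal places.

-0.300

Ranks of variable 1: 5, 2, 1, 4, 3
Ranks of variable 2: 1, 2, 4, 5, 3
d = r₁ − r₂: 4, 0, -3, -1, 0
d²: 16, 0, 9, 1, 0; Σd² = 26
ρ = 1 − 6·26/(5·24) = 1 − 156/120 = -0.300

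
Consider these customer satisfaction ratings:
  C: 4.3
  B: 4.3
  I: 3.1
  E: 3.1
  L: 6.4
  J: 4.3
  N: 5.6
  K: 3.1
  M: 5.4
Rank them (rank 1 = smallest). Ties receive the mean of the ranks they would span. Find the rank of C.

Sorted (ascending): 3.1, 3.1, 3.1, 4.3, 4.3, 4.3, 5.4, 5.6, 6.4
The 3 values of 3.1 occupy positions 1–3 → average rank 2.
The 3 values of 4.3 occupy positions 4–6 → average rank 5.
C has value 4.3 → rank 5.

5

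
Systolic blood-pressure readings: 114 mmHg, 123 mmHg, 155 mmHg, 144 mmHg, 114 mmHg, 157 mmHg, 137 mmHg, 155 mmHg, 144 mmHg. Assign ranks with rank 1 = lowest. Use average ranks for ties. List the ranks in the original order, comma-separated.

Sorted (ascending): 114, 114, 123, 137, 144, 144, 155, 155, 157
The 2 values of 114 occupy positions 1–2 → average rank (1+2)/2 = 1.5.
The 2 values of 144 occupy positions 5–6 → average rank (5+6)/2 = 5.5.
The 2 values of 155 occupy positions 7–8 → average rank (7+8)/2 = 7.5.

1.5, 3, 7.5, 5.5, 1.5, 9, 4, 7.5, 5.5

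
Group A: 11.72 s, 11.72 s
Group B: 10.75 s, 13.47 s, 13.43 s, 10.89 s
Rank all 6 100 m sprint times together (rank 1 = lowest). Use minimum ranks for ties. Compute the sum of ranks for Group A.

Sorted (ascending): 10.75, 10.89, 11.72, 11.72, 13.43, 13.47
The 2 values of 11.72 occupy positions 3–4 → each gets rank 3.
Group A values → pooled ranks: 11.72→3, 11.72→3
Rank sum = 3 + 3 = 6

6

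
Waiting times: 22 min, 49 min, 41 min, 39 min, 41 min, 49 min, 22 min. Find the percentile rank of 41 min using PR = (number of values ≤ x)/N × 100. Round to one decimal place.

71.4

N = 7.
Strictly below 41: 3. Equal to 41: 2.
PR = 5/7 × 100 = 71.4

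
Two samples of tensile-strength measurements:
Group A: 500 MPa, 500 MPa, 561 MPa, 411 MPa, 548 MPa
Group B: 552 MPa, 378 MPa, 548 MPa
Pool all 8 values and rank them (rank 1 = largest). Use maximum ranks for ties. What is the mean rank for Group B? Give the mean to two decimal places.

Sorted (descending): 561, 552, 548, 548, 500, 500, 411, 378
The 2 values of 548 occupy positions 3–4 → each gets rank 4.
The 2 values of 500 occupy positions 5–6 → each gets rank 6.
Group B values → pooled ranks: 552→2, 378→8, 548→4
Mean rank = (2 + 8 + 4) / 3 = 4.67

4.67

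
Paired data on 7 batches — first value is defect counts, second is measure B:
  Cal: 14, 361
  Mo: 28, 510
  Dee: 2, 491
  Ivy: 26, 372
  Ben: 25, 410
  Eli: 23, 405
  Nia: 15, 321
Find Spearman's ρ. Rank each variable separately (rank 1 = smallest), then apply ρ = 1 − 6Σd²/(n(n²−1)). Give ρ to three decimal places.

Ranks of variable 1: 2, 7, 1, 6, 5, 4, 3
Ranks of variable 2: 2, 7, 6, 3, 5, 4, 1
d = r₁ − r₂: 0, 0, -5, 3, 0, 0, 2
d²: 0, 0, 25, 9, 0, 0, 4; Σd² = 38
ρ = 1 − 6·38/(7·48) = 1 − 228/336 = 0.321

0.321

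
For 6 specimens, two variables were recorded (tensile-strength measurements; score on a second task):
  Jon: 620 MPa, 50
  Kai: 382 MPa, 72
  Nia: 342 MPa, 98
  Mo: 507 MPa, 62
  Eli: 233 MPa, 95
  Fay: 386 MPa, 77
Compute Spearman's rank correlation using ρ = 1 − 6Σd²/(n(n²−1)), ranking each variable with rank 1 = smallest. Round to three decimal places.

-0.886

Ranks of variable 1: 6, 3, 2, 5, 1, 4
Ranks of variable 2: 1, 3, 6, 2, 5, 4
d = r₁ − r₂: 5, 0, -4, 3, -4, 0
d²: 25, 0, 16, 9, 16, 0; Σd² = 66
ρ = 1 − 6·66/(6·35) = 1 − 396/210 = -0.886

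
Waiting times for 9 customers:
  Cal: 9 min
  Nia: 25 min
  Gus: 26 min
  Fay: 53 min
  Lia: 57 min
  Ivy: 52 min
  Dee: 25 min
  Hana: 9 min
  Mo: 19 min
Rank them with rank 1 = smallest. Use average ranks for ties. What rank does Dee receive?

4.5

Sorted (ascending): 9, 9, 19, 25, 25, 26, 52, 53, 57
The 2 values of 9 occupy positions 1–2 → average rank (1+2)/2 = 1.5.
The 2 values of 25 occupy positions 4–5 → average rank (4+5)/2 = 4.5.
Dee has value 25 min → rank 4.5.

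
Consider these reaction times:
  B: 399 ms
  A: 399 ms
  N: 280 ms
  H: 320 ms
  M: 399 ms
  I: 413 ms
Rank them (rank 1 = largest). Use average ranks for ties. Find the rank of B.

Sorted (descending): 413, 399, 399, 399, 320, 280
The 3 values of 399 occupy positions 2–4 → average rank 3.
B has value 399 ms → rank 3.

3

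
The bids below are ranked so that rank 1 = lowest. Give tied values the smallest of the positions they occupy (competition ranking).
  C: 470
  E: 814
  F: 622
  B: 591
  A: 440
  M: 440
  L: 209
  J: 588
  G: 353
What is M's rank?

3

Sorted (ascending): 209, 353, 440, 440, 470, 588, 591, 622, 814
The 2 values of 440 occupy positions 3–4 → each gets rank 3.
M has value 440 → rank 3.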